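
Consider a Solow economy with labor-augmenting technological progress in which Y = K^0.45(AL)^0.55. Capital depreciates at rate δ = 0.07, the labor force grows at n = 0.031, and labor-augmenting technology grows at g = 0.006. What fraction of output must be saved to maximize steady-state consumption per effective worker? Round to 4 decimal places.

Capital per effective worker breaks even when investment replaces (n + g + δ)·k; here n + g + δ = 0.107.
At the golden rule MPK = n+g+δ, and in any Cobb-Douglas steady state s = (n+g+δ)·k/y = MPK·k/y = capital's share 0.45.

s_gold = 0.4500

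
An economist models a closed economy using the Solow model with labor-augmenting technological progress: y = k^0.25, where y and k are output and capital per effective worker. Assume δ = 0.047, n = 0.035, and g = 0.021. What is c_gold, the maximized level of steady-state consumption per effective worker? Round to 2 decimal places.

The effective depreciation rate is n + g + δ = 0.035 + 0.021 + 0.047 = 0.103.
Maximizing c = f(k) − (n+g+δ)·k gives f'(k) = n+g+δ, i.e. 0.25·k^(0.25−1) = 0.103, so k_gold = (0.25/0.103)^(1/0.75) ≈ 3.2619.
y_gold = 3.2619^0.25 ≈ 1.3439.
c_gold = y_gold − (n+g+δ)·k_gold = 1.3439 − 0.103·3.2619 ≈ 1.0079.

c_gold ≈ 1.01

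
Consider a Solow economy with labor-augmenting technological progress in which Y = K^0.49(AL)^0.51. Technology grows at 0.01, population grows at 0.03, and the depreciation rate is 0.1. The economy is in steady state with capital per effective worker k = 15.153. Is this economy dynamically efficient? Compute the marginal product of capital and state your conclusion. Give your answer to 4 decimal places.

n + g + δ = 0.03 + 0.01 + 0.1 = 0.14.
MPK = 0.49·k^(0.49−1) = 0.49·15.153^(-0.51) ≈ 0.1225.
MPK < 0.14, so the economy is dynamically inefficient (over-saving).

dynamically inefficient; MPK ≈ 0.1225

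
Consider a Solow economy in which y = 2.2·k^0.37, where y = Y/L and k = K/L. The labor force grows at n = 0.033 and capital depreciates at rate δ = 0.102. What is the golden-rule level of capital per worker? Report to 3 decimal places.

The effective depreciation rate is n + δ = 0.033 + 0.102 = 0.135.
At the golden rule the marginal product of capital equals n+δ: 0.37·2.2·k^(0.37−1) = 0.135. Solving, k_gold = (0.37·2.2/0.135)^(1/0.63) ≈ 17.3203.

k_gold ≈ 17.320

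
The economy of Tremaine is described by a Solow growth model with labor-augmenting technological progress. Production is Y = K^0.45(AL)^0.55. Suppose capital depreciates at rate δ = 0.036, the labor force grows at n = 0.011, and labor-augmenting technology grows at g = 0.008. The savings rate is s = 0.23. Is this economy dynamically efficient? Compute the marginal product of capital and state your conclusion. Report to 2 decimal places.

n + g + δ = 0.011 + 0.008 + 0.036 = 0.055.
Steady-state k*: s·k^0.45 = 0.055·k gives k* = (0.23/0.055)^(1/0.55) ≈ 13.4820.
MPK = 0.45·13.4820^(-0.55) ≈ 0.1076.
MPK > n+g+δ = 0.055, so the economy is dynamically efficient (under-saving).

dynamically efficient; MPK ≈ 0.11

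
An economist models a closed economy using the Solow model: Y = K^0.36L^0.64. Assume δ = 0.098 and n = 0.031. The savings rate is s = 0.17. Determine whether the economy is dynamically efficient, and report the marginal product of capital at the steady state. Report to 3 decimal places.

Break-even investment rate: n + δ = 0.031 + 0.098 = 0.129.
Steady-state k*: s·k^0.36 = 0.129·k gives k* = (0.17/0.129)^(1/0.64) ≈ 1.5391.
MPK = 0.36·1.5391^(-0.64) ≈ 0.2732.
MPK > n+δ = 0.129, so the economy is dynamically efficient (under-saving).

dynamically efficient; MPK ≈ 0.273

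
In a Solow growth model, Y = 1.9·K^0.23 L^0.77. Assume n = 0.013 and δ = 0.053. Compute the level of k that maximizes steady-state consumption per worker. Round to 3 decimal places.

Break-even investment rate: n + δ = 0.013 + 0.053 = 0.066.
At the golden rule the marginal product of capital equals n+δ: 0.23·1.9·k^(0.23−1) = 0.066. Solving, k_gold = (0.23·1.9/0.066)^(1/0.77) ≈ 11.6454.

k_gold ≈ 11.645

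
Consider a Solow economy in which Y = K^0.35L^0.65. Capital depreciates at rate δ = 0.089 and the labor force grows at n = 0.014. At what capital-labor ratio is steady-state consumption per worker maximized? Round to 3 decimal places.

The effective depreciation rate is n + δ = 0.014 + 0.089 = 0.103.
Golden rule sets MPK = n+δ: 0.35·k^(0.35−1) = 0.103, so k_gold = (0.35/0.103)^(1/0.65) ≈ 6.5657.

k_gold ≈ 6.566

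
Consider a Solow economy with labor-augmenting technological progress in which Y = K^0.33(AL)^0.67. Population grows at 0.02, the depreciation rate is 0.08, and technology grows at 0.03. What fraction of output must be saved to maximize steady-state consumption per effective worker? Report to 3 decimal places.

Break-even investment rate: n + g + δ = 0.02 + 0.03 + 0.08 = 0.13.
At the golden rule MPK = n+g+δ, and in any Cobb-Douglas steady state s = (n+g+δ)·k/y = MPK·k/y = capital's share 0.33.

s_gold = 0.330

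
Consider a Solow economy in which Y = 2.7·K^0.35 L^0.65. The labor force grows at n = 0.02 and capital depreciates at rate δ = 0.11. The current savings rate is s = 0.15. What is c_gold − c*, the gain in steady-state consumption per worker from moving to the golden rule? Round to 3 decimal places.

The effective depreciation rate is n + δ = 0.02 + 0.11 = 0.13.
Current steady state (s = 0.15): k* = (0.15·2.7/0.13)^(1/0.65) ≈ 5.7445, y* = 2.7·5.7445^0.35 ≈ 4.9785, c* = (1−0.15)·4.9785 ≈ 4.2317.
Setting f'(k) = n+δ gives 0.35·2.7·k^(0.35−1) = 0.13, hence k_gold = (0.35·2.7/0.13)^(1/0.65) ≈ 21.1528.
y_gold = 2.7·21.1528^0.35 ≈ 7.8567, c_gold = y_gold − 0.13·k_gold ≈ 5.1069.
Gain: Δc = 5.1069 − 4.2317 ≈ 0.8751.

Δc ≈ 0.875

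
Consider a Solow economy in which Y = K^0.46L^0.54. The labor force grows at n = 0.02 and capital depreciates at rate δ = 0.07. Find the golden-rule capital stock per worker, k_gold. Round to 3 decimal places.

k_gold ≈ 20.515

n + δ = 0.02 + 0.07 = 0.09.
At the golden rule the marginal product of capital equals n+δ: 0.46·k^(0.46−1) = 0.09. Solving, k_gold = (0.46/0.09)^(1/0.54) ≈ 20.5147.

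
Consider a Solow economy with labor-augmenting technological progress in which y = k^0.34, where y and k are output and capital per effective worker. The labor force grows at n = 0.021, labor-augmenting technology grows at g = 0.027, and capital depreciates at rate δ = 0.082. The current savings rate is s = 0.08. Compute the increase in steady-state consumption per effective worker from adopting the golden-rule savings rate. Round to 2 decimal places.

Δc ≈ 0.37

n + g + δ = 0.021 + 0.027 + 0.082 = 0.13.
Current steady state (s = 0.08): k* = (0.08/0.13)^(1/0.66) ≈ 0.4792, y* = 0.4792^0.34 ≈ 0.7787, c* = (1−0.08)·0.7787 ≈ 0.7164.
At the golden rule the marginal product of capital equals n+g+δ: 0.34·k^(0.34−1) = 0.13. Solving, k_gold = (0.34/0.13)^(1/0.66) ≈ 4.2917.
y_gold = 4.2917^0.34 ≈ 1.6409, c_gold = y_gold − 0.13·k_gold ≈ 1.0830.
Gain: Δc = 1.0830 − 0.7164 ≈ 0.3666.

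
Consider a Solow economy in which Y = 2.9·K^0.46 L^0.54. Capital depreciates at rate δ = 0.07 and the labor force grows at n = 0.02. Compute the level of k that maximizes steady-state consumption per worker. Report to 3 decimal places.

k_gold ≈ 147.353

n + δ = 0.02 + 0.07 = 0.09.
Golden rule sets MPK = n+δ: 0.46·2.9·k^(0.46−1) = 0.09, so k_gold = (0.46·2.9/0.09)^(1/0.54) ≈ 147.3527.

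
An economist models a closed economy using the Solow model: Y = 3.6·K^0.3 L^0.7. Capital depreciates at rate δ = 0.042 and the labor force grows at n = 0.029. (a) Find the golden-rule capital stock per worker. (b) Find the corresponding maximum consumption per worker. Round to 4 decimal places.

(a) k_gold ≈ 48.8436; (b) c_gold ≈ 8.0918

Break-even investment rate: n + δ = 0.029 + 0.042 = 0.071.
At the golden rule the marginal product of capital equals n+δ: 0.3·3.6·k^(0.3−1) = 0.071. Solving, k_gold = (0.3·3.6/0.071)^(1/0.7) ≈ 48.8436.
y_gold = 3.6·48.8436^0.3 ≈ 11.5597; c_gold = y_gold − 0.071·k_gold ≈ 8.0918.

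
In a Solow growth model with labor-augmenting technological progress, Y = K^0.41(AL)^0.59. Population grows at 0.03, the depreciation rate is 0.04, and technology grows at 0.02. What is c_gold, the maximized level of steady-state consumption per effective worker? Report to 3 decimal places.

n + g + δ = 0.03 + 0.02 + 0.04 = 0.09.
Maximizing c = f(k) − (n+g+δ)·k gives f'(k) = n+g+δ, i.e. 0.41·k^(0.41−1) = 0.09, so k_gold = (0.41/0.09)^(1/0.59) ≈ 13.0669.
y_gold = 13.0669^0.41 ≈ 2.8683.
c_gold = y_gold − (n+g+δ)·k_gold = 2.8683 − 0.09·13.0669 ≈ 1.6923.

c_gold ≈ 1.692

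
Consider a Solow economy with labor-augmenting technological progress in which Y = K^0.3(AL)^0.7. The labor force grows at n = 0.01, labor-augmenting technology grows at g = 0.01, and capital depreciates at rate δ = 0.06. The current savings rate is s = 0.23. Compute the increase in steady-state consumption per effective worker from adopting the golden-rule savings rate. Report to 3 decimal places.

Δc ≈ 0.023

Break-even investment rate: n + g + δ = 0.01 + 0.01 + 0.06 = 0.08.
Current steady state (s = 0.23): k* = (0.23/0.08)^(1/0.7) ≈ 4.5206, y* = 4.5206^0.3 ≈ 1.5724, c* = (1−0.23)·1.5724 ≈ 1.2107.
Setting f'(k) = n+g+δ gives 0.3·k^(0.3−1) = 0.08, hence k_gold = (0.3/0.08)^(1/0.7) ≈ 6.6076.
y_gold = 6.6076^0.3 ≈ 1.7620, c_gold = y_gold − 0.08·k_gold ≈ 1.2334.
Gain: Δc = 1.2334 − 1.2107 ≈ 0.0227.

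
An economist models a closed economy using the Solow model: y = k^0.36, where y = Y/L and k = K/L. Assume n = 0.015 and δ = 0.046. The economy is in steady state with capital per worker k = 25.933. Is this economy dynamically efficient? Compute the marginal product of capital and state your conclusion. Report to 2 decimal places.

dynamically inefficient; MPK ≈ 0.04

n + δ = 0.015 + 0.046 = 0.061.
MPK = 0.36·k^(0.36−1) = 0.36·25.933^(-0.64) ≈ 0.0448.
MPK < 0.061, so the economy is dynamically inefficient (over-saving).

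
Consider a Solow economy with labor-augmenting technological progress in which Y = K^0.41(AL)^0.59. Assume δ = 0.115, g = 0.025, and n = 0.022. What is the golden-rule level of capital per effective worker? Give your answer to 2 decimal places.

k_gold ≈ 4.83

n + g + δ = 0.022 + 0.025 + 0.115 = 0.162.
Golden rule sets MPK = n+g+δ: 0.41·k^(0.41−1) = 0.162, so k_gold = (0.41/0.162)^(1/0.59) ≈ 4.8251.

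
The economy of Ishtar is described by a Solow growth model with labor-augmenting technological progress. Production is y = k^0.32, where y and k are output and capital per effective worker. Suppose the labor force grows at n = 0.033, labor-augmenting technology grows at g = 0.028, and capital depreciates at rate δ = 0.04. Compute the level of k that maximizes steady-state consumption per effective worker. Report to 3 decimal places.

n + g + δ = 0.033 + 0.028 + 0.04 = 0.101.
Maximizing c = f(k) − (n+g+δ)·k gives f'(k) = n+g+δ, i.e. 0.32·k^(0.32−1) = 0.101, so k_gold = (0.32/0.101)^(1/0.68) ≈ 5.4515.

k_gold ≈ 5.451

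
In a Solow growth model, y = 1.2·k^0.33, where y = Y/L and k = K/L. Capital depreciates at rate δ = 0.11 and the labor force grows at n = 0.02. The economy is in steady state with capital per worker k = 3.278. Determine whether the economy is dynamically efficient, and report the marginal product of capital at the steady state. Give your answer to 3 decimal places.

Capital per worker breaks even when investment replaces (n + δ)·k; here n + δ = 0.13.
MPK = 0.33·1.2·k^(0.33−1) = 0.33·1.2·3.278^(-0.67) ≈ 0.1787.
MPK > 0.13, so the economy is dynamically efficient (under-saving).

dynamically efficient; MPK ≈ 0.179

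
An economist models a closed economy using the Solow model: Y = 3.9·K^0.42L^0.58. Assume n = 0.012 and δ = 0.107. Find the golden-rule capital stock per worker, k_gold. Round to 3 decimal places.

k_gold ≈ 91.916

The effective depreciation rate is n + δ = 0.012 + 0.107 = 0.119.
Golden rule sets MPK = n+δ: 0.42·3.9·k^(0.42−1) = 0.119, so k_gold = (0.42·3.9/0.119)^(1/0.58) ≈ 91.9160.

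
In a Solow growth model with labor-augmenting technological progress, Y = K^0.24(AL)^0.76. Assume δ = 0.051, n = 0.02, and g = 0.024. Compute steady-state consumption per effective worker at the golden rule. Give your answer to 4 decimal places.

c_gold ≈ 1.0184

The effective depreciation rate is n + g + δ = 0.02 + 0.024 + 0.051 = 0.095.
Setting f'(k) = n+g+δ gives 0.24·k^(0.24−1) = 0.095, hence k_gold = (0.24/0.095)^(1/0.76) ≈ 3.3852.
y_gold = 3.3852^0.24 ≈ 1.3400.
c_gold = y_gold − (n+g+δ)·k_gold = 1.3400 − 0.095·3.3852 ≈ 1.0184.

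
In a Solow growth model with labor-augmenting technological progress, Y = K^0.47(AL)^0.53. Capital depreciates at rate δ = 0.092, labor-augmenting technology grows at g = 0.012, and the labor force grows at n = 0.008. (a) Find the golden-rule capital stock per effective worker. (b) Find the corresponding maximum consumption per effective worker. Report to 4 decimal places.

n + g + δ = 0.008 + 0.012 + 0.092 = 0.112.
Maximizing c = f(k) − (n+g+δ)·k gives f'(k) = n+g+δ, i.e. 0.47·k^(0.47−1) = 0.112, so k_gold = (0.47/0.112)^(1/0.53) ≈ 14.9708.
y_gold = 14.9708^0.47 ≈ 3.5675; c_gold = y_gold − 0.112·k_gold ≈ 1.8908.

(a) k_gold ≈ 14.9708; (b) c_gold ≈ 1.8908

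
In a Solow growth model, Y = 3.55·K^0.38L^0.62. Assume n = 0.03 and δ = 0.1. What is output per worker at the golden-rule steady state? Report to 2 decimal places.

y_gold ≈ 14.89

The effective depreciation rate is n + δ = 0.03 + 0.1 = 0.13.
Setting f'(k) = n+δ gives 0.38·3.55·k^(0.38−1) = 0.13, hence k_gold = (0.38·3.55/0.13)^(1/0.62) ≈ 43.5332.
Output: y_gold = 3.55·k_gold^0.38 = 3.55·43.5332^0.38 ≈ 14.8929.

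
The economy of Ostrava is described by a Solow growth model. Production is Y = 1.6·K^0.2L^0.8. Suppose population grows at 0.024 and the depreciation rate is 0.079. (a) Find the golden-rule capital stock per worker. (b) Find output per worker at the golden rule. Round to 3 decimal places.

n + δ = 0.024 + 0.079 = 0.103.
Maximizing c = f(k) − (n+δ)·k gives f'(k) = n+δ, i.e. 0.2·1.6·k^(0.2−1) = 0.103, so k_gold = (0.2·1.6/0.103)^(1/0.8) ≈ 4.1247.
y_gold = 1.6·4.1247^0.2 ≈ 2.1242.

(a) k_gold ≈ 4.125; (b) y_gold ≈ 2.124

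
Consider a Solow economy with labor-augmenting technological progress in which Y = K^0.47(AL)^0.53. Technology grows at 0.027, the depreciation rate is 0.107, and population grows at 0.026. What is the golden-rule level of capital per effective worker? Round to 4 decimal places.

The effective depreciation rate is n + g + δ = 0.026 + 0.027 + 0.107 = 0.16.
Maximizing c = f(k) − (n+g+δ)·k gives f'(k) = n+g+δ, i.e. 0.47·k^(0.47−1) = 0.16, so k_gold = (0.47/0.16)^(1/0.53) ≈ 7.6380.

k_gold ≈ 7.6380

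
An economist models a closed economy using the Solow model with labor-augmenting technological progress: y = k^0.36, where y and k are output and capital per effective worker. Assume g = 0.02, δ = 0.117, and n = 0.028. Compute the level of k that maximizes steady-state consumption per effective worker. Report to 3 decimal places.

k_gold ≈ 3.384

n + g + δ = 0.028 + 0.02 + 0.117 = 0.165.
Maximizing c = f(k) − (n+g+δ)·k gives f'(k) = n+g+δ, i.e. 0.36·k^(0.36−1) = 0.165, so k_gold = (0.36/0.165)^(1/0.64) ≈ 3.3838.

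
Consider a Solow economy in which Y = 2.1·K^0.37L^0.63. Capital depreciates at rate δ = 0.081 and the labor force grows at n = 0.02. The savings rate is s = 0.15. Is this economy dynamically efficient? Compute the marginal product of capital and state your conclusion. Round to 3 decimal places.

dynamically efficient; MPK ≈ 0.249

Capital per worker breaks even when investment replaces (n + δ)·k; here n + δ = 0.101.
Steady-state k*: s·A·k^0.37 = 0.101·k gives k* = (0.15·2.1/0.101)^(1/0.63) ≈ 6.0829.
MPK = 0.37·2.1·6.0829^(-0.63) ≈ 0.2491.
MPK > n+δ = 0.101, so the economy is dynamically efficient (under-saving).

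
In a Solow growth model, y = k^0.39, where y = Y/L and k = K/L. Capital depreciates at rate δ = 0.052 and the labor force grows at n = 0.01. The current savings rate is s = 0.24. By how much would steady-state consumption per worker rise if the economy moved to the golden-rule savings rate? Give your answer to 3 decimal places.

Capital per worker breaks even when investment replaces (n + δ)·k; here n + δ = 0.062.
Current steady state (s = 0.24): k* = (0.24/0.062)^(1/0.61) ≈ 9.1968, y* = 9.1968^0.39 ≈ 2.3759, c* = (1−0.24)·2.3759 ≈ 1.8056.
Golden rule sets MPK = n+δ: 0.39·k^(0.39−1) = 0.062, so k_gold = (0.39/0.062)^(1/0.61) ≈ 20.3845.
y_gold = 20.3845^0.39 ≈ 3.2406, c_gold = y_gold − 0.062·k_gold ≈ 1.9768.
Gain: Δc = 1.9768 − 1.8056 ≈ 0.1711.

Δc ≈ 0.171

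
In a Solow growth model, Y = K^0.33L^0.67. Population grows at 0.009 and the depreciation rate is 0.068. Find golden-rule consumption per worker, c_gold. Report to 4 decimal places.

Capital per worker breaks even when investment replaces (n + δ)·k; here n + δ = 0.077.
Setting f'(k) = n+δ gives 0.33·k^(0.33−1) = 0.077, hence k_gold = (0.33/0.077)^(1/0.67) ≈ 8.7764.
y_gold = 8.7764^0.33 ≈ 2.0478.
c_gold = y_gold − (n+δ)·k_gold = 2.0478 − 0.077·8.7764 ≈ 1.3720.

c_gold ≈ 1.3720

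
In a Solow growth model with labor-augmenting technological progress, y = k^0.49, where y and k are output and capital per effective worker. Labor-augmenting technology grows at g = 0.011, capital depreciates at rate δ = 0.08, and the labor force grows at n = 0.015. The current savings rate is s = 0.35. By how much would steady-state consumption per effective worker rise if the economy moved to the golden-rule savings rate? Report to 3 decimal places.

Δc ≈ 0.172

Break-even investment rate: n + g + δ = 0.015 + 0.011 + 0.08 = 0.106.
Current steady state (s = 0.35): k* = (0.35/0.106)^(1/0.51) ≈ 10.4035, y* = 10.4035^0.49 ≈ 3.1508, c* = (1−0.35)·3.1508 ≈ 2.0480.
At the golden rule the marginal product of capital equals n+g+δ: 0.49·k^(0.49−1) = 0.106. Solving, k_gold = (0.49/0.106)^(1/0.51) ≈ 20.1236.
y_gold = 20.1236^0.49 ≈ 4.3533, c_gold = y_gold − 0.106·k_gold ≈ 2.2202.
Gain: Δc = 2.2202 − 2.0480 ≈ 0.1722.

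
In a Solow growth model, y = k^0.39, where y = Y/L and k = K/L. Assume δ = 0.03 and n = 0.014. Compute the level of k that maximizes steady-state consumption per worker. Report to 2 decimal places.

The effective depreciation rate is n + δ = 0.014 + 0.03 = 0.044.
Setting f'(k) = n+δ gives 0.39·k^(0.39−1) = 0.044, hence k_gold = (0.39/0.044)^(1/0.61) ≈ 35.7653.

k_gold ≈ 35.77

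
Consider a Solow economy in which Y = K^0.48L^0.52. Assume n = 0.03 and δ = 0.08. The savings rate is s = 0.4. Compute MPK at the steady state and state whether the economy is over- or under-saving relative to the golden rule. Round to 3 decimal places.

The effective depreciation rate is n + δ = 0.03 + 0.08 = 0.11.
Steady-state k*: s·k^0.48 = 0.11·k gives k* = (0.4/0.11)^(1/0.52) ≈ 11.9731.
MPK = 0.48·11.9731^(-0.52) ≈ 0.1320.
MPK > n+δ = 0.11, so the economy is dynamically efficient (under-saving).

under-saving; MPK ≈ 0.132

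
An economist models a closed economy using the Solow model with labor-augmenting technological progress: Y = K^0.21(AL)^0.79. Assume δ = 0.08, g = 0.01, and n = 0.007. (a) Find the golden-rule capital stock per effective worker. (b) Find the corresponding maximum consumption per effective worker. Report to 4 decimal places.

(a) k_gold ≈ 2.6584; (b) c_gold ≈ 0.9701

The effective depreciation rate is n + g + δ = 0.007 + 0.01 + 0.08 = 0.097.
Maximizing c = f(k) − (n+g+δ)·k gives f'(k) = n+g+δ, i.e. 0.21·k^(0.21−1) = 0.097, so k_gold = (0.21/0.097)^(1/0.79) ≈ 2.6584.
y_gold = 2.6584^0.21 ≈ 1.2279; c_gold = y_gold − 0.097·k_gold ≈ 0.9701.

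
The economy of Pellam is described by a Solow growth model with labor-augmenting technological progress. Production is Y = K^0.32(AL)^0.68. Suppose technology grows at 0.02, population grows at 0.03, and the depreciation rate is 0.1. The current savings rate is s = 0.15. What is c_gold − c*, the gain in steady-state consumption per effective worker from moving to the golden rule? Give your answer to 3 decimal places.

Break-even investment rate: n + g + δ = 0.03 + 0.02 + 0.1 = 0.15.
Current steady state (s = 0.15): k* = (0.15/0.15)^(1/0.68) ≈ 1.0000, y* = 1.0000^0.32 ≈ 1.0000, c* = (1−0.15)·1.0000 ≈ 0.8500.
Golden rule sets MPK = n+g+δ: 0.32·k^(0.32−1) = 0.15, so k_gold = (0.32/0.15)^(1/0.68) ≈ 3.0473.
y_gold = 3.0473^0.32 ≈ 1.4284, c_gold = y_gold − 0.15·k_gold ≈ 0.9713.
Gain: Δc = 0.9713 − 0.8500 ≈ 0.1213.

Δc ≈ 0.121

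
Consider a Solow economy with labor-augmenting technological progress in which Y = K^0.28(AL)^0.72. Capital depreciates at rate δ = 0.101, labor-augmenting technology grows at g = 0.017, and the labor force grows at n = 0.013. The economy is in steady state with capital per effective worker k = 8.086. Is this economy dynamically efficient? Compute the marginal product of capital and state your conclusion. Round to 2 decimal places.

The effective depreciation rate is n + g + δ = 0.013 + 0.017 + 0.101 = 0.131.
MPK = 0.28·k^(0.28−1) = 0.28·8.086^(-0.72) ≈ 0.0622.
MPK < 0.131, so the economy is dynamically inefficient (over-saving).

dynamically inefficient; MPK ≈ 0.06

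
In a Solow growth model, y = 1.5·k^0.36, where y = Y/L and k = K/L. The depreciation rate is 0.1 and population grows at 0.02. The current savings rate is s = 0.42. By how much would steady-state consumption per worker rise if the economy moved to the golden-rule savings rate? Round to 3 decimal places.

Δc ≈ 0.026

Capital per worker breaks even when investment replaces (n + δ)·k; here n + δ = 0.12.
Current steady state (s = 0.42): k* = (0.42·1.5/0.12)^(1/0.64) ≈ 13.3429, y* = 1.5·13.3429^0.36 ≈ 3.8122, c* = (1−0.42)·3.8122 ≈ 2.2111.
Setting f'(k) = n+δ gives 0.36·1.5·k^(0.36−1) = 0.12, hence k_gold = (0.36·1.5/0.12)^(1/0.64) ≈ 10.4868.
y_gold = 1.5·10.4868^0.36 ≈ 3.4956, c_gold = y_gold − 0.12·k_gold ≈ 2.2372.
Gain: Δc = 2.2372 − 2.2111 ≈ 0.0261.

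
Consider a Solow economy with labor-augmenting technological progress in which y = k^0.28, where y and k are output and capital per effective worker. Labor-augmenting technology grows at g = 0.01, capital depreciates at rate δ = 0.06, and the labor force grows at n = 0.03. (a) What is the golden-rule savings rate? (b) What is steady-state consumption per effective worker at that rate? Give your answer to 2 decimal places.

(a) s_gold = 0.28; (b) c_gold ≈ 1.07

n + g + δ = 0.03 + 0.01 + 0.06 = 0.1.
For Cobb-Douglas, s_gold equals capital's share: s_gold = 0.28.
Setting f'(k) = n+g+δ gives 0.28·k^(0.28−1) = 0.1, hence k_gold = (0.28/0.1)^(1/0.72) ≈ 4.1788.
y_gold = 4.1788^0.28 ≈ 1.4924; c_gold = (1−0.28)·y_gold ≈ 1.0746.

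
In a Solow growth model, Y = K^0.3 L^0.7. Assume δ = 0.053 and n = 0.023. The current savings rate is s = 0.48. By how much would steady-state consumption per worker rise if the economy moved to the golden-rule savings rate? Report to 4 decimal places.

Δc ≈ 0.1152

Break-even investment rate: n + δ = 0.023 + 0.053 = 0.076.
Current steady state (s = 0.48): k* = (0.48/0.076)^(1/0.7) ≈ 13.9145, y* = 13.9145^0.3 ≈ 2.2031, c* = (1−0.48)·2.2031 ≈ 1.1456.
Golden rule sets MPK = n+δ: 0.3·k^(0.3−1) = 0.076, so k_gold = (0.3/0.076)^(1/0.7) ≈ 7.1100.
y_gold = 7.1100^0.3 ≈ 1.8012, c_gold = y_gold − 0.076·k_gold ≈ 1.2608.
Gain: Δc = 1.2608 − 1.1456 ≈ 0.1152.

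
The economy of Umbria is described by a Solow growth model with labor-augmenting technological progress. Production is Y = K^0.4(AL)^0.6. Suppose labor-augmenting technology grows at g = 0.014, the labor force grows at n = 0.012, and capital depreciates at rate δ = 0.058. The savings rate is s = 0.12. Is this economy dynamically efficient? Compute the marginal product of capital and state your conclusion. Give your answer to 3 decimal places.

dynamically efficient; MPK ≈ 0.280

n + g + δ = 0.012 + 0.014 + 0.058 = 0.084.
Steady-state k*: s·k^0.4 = 0.084·k gives k* = (0.12/0.084)^(1/0.6) ≈ 1.8120.
MPK = 0.4·1.8120^(-0.6) ≈ 0.2800.
MPK > n+g+δ = 0.084, so the economy is dynamically efficient (under-saving).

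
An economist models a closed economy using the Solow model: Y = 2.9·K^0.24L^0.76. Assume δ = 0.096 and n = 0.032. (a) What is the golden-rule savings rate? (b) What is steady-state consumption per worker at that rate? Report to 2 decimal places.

(a) s_gold = 0.24; (b) c_gold ≈ 3.76

Capital per worker breaks even when investment replaces (n + δ)·k; here n + δ = 0.128.
For Cobb-Douglas, s_gold equals capital's share: s_gold = 0.24.
At the golden rule the marginal product of capital equals n+δ: 0.24·2.9·k^(0.24−1) = 0.128. Solving, k_gold = (0.24·2.9/0.128)^(1/0.76) ≈ 9.2818.
y_gold = 2.9·9.2818^0.24 ≈ 4.9503; c_gold = (1−0.24)·y_gold ≈ 3.7622.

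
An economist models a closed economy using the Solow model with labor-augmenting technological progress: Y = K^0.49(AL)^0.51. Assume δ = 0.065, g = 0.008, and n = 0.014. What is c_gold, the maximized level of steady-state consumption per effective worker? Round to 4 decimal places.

Capital per effective worker breaks even when investment replaces (n + g + δ)·k; here n + g + δ = 0.087.
Golden rule sets MPK = n+g+δ: 0.49·k^(0.49−1) = 0.087, so k_gold = (0.49/0.087)^(1/0.51) ≈ 29.6425.
y_gold = 29.6425^0.49 ≈ 5.2631.
c_gold = y_gold − (n+g+δ)·k_gold = 5.2631 − 0.087·29.6425 ≈ 2.6842.

c_gold ≈ 2.6842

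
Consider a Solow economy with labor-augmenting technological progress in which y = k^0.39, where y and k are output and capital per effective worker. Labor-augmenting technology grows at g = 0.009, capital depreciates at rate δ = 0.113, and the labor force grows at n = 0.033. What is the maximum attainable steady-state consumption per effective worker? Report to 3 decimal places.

c_gold ≈ 1.100

Capital per effective worker breaks even when investment replaces (n + g + δ)·k; here n + g + δ = 0.155.
Maximizing c = f(k) − (n+g+δ)·k gives f'(k) = n+g+δ, i.e. 0.39·k^(0.39−1) = 0.155, so k_gold = (0.39/0.155)^(1/0.61) ≈ 4.5388.
y_gold = 4.5388^0.39 ≈ 1.8039.
c_gold = y_gold − (n+g+δ)·k_gold = 1.8039 − 0.155·4.5388 ≈ 1.1004.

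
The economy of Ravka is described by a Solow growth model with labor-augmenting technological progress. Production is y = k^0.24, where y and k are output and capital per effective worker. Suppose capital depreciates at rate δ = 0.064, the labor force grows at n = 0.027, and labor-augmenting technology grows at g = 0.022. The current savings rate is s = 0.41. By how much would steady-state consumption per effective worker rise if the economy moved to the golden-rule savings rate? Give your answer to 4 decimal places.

Δc ≈ 0.0778

Break-even investment rate: n + g + δ = 0.027 + 0.022 + 0.064 = 0.113.
Current steady state (s = 0.41): k* = (0.41/0.113)^(1/0.76) ≈ 5.4507, y* = 5.4507^0.24 ≈ 1.5023, c* = (1−0.41)·1.5023 ≈ 0.8863.
Setting f'(k) = n+g+δ gives 0.24·k^(0.24−1) = 0.113, hence k_gold = (0.24/0.113)^(1/0.76) ≈ 2.6943.
y_gold = 2.6943^0.24 ≈ 1.2685, c_gold = y_gold − 0.113·k_gold ≈ 0.9641.
Gain: Δc = 0.9641 − 0.8863 ≈ 0.0778.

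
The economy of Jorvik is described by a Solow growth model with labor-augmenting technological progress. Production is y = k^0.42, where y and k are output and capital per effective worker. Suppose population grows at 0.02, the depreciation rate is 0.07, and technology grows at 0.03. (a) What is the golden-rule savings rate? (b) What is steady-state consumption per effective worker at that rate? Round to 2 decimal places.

Capital per effective worker breaks even when investment replaces (n + g + δ)·k; here n + g + δ = 0.12.
For Cobb-Douglas, s_gold equals capital's share: s_gold = 0.42.
Setting f'(k) = n+g+δ gives 0.42·k^(0.42−1) = 0.12, hence k_gold = (0.42/0.12)^(1/0.58) ≈ 8.6706.
y_gold = 8.6706^0.42 ≈ 2.4773; c_gold = (1−0.42)·y_gold ≈ 1.4368.

(a) s_gold = 0.42; (b) c_gold ≈ 1.44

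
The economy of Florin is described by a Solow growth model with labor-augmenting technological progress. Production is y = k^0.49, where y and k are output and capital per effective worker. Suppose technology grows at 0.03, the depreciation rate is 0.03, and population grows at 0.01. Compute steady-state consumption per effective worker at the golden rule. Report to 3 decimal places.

The effective depreciation rate is n + g + δ = 0.01 + 0.03 + 0.03 = 0.07.
Maximizing c = f(k) − (n+g+δ)·k gives f'(k) = n+g+δ, i.e. 0.49·k^(0.49−1) = 0.07, so k_gold = (0.49/0.07)^(1/0.51) ≈ 45.3999.
y_gold = 45.3999^0.49 ≈ 6.4857.
c_gold = y_gold − (n+g+δ)·k_gold = 6.4857 − 0.07·45.3999 ≈ 3.3077.

c_gold ≈ 3.308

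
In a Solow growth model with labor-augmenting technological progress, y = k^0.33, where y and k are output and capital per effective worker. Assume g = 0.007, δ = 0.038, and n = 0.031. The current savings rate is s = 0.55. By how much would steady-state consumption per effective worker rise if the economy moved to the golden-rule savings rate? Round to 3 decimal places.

Δc ≈ 0.188

n + g + δ = 0.031 + 0.007 + 0.038 = 0.076.
Current steady state (s = 0.55): k* = (0.55/0.076)^(1/0.67) ≈ 19.1827, y* = 19.1827^0.33 ≈ 2.6507, c* = (1−0.55)·2.6507 ≈ 1.1928.
Maximizing c = f(k) − (n+g+δ)·k gives f'(k) = n+g+δ, i.e. 0.33·k^(0.33−1) = 0.076, so k_gold = (0.33/0.076)^(1/0.67) ≈ 8.9494.
y_gold = 8.9494^0.33 ≈ 2.0611, c_gold = y_gold − 0.076·k_gold ≈ 1.3809.
Gain: Δc = 1.3809 − 1.1928 ≈ 0.1881.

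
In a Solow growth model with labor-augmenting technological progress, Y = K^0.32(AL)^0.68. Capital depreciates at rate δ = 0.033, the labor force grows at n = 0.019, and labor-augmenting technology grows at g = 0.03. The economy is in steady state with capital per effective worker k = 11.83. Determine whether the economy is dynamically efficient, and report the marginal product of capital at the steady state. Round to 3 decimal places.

dynamically inefficient; MPK ≈ 0.060

n + g + δ = 0.019 + 0.03 + 0.033 = 0.082.
MPK = 0.32·k^(0.32−1) = 0.32·11.83^(-0.68) ≈ 0.0596.
MPK < 0.082, so the economy is dynamically inefficient (over-saving).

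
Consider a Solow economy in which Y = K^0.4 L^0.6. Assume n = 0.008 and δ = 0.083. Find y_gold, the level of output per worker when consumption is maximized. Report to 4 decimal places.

Capital per worker breaks even when investment replaces (n + δ)·k; here n + δ = 0.091.
Setting f'(k) = n+δ gives 0.4·k^(0.4−1) = 0.091, hence k_gold = (0.4/0.091)^(1/0.6) ≈ 11.7950.
Output: y_gold = k_gold^0.4 = 11.7950^0.4 ≈ 2.6834.

y_gold ≈ 2.6834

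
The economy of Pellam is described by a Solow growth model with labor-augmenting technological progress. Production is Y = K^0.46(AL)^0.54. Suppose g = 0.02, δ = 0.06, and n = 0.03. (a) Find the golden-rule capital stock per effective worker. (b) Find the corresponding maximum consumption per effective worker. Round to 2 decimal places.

(a) k_gold ≈ 14.15; (b) c_gold ≈ 1.83

Break-even investment rate: n + g + δ = 0.03 + 0.02 + 0.06 = 0.11.
At the golden rule the marginal product of capital equals n+g+δ: 0.46·k^(0.46−1) = 0.11. Solving, k_gold = (0.46/0.11)^(1/0.54) ≈ 14.1474.
y_gold = 14.1474^0.46 ≈ 3.3831; c_gold = y_gold − 0.11·k_gold ≈ 1.8269.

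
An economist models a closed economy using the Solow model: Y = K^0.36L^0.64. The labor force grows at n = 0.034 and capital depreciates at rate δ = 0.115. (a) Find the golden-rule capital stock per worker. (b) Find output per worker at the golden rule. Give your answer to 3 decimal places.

Break-even investment rate: n + δ = 0.034 + 0.115 = 0.149.
At the golden rule the marginal product of capital equals n+δ: 0.36·k^(0.36−1) = 0.149. Solving, k_gold = (0.36/0.149)^(1/0.64) ≈ 3.9684.
y_gold = 3.9684^0.36 ≈ 1.6425.

(a) k_gold ≈ 3.968; (b) y_gold ≈ 1.642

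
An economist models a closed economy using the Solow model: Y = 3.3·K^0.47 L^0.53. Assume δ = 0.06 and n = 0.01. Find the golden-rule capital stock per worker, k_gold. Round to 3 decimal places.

k_gold ≈ 345.705

The effective depreciation rate is n + δ = 0.01 + 0.06 = 0.07.
Setting f'(k) = n+δ gives 0.47·3.3·k^(0.47−1) = 0.07, hence k_gold = (0.47·3.3/0.07)^(1/0.53) ≈ 345.7046.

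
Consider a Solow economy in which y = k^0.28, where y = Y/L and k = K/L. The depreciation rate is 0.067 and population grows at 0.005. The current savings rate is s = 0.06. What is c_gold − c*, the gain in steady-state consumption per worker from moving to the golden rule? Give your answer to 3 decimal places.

Δc ≈ 0.345

Capital per worker breaks even when investment replaces (n + δ)·k; here n + δ = 0.072.
Current steady state (s = 0.06): k* = (0.06/0.072)^(1/0.72) ≈ 0.7763, y* = 0.7763^0.28 ≈ 0.9316, c* = (1−0.06)·0.9316 ≈ 0.8757.
Maximizing c = f(k) − (n+δ)·k gives f'(k) = n+δ, i.e. 0.28·k^(0.28−1) = 0.072, so k_gold = (0.28/0.072)^(1/0.72) ≈ 6.5948.
y_gold = 6.5948^0.28 ≈ 1.6958, c_gold = y_gold − 0.072·k_gold ≈ 1.2210.
Gain: Δc = 1.2210 − 0.8757 ≈ 0.3453.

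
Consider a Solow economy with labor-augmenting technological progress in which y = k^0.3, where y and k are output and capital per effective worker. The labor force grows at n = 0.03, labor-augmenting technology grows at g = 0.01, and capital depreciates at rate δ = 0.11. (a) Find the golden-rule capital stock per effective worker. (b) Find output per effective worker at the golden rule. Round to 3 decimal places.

(a) k_gold ≈ 2.692; (b) y_gold ≈ 1.346

Break-even investment rate: n + g + δ = 0.03 + 0.01 + 0.11 = 0.15.
Maximizing c = f(k) − (n+g+δ)·k gives f'(k) = n+g+δ, i.e. 0.3·k^(0.3−1) = 0.15, so k_gold = (0.3/0.15)^(1/0.7) ≈ 2.6918.
y_gold = 2.6918^0.3 ≈ 1.3459.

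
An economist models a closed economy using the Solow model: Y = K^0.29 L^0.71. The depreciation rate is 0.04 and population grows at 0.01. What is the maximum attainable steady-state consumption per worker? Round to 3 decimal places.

n + δ = 0.01 + 0.04 = 0.05.
At the golden rule the marginal product of capital equals n+δ: 0.29·k^(0.29−1) = 0.05. Solving, k_gold = (0.29/0.05)^(1/0.71) ≈ 11.8919.
y_gold = 11.8919^0.29 ≈ 2.0503.
c_gold = y_gold − (n+δ)·k_gold = 2.0503 − 0.05·11.8919 ≈ 1.4557.

c_gold ≈ 1.456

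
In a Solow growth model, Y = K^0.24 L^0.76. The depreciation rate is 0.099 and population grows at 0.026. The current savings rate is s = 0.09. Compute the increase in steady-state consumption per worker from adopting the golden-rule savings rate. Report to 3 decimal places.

The effective depreciation rate is n + δ = 0.026 + 0.099 = 0.125.
Current steady state (s = 0.09): k* = (0.09/0.125)^(1/0.76) ≈ 0.6491, y* = 0.6491^0.24 ≈ 0.9015, c* = (1−0.09)·0.9015 ≈ 0.8203.
At the golden rule the marginal product of capital equals n+δ: 0.24·k^(0.24−1) = 0.125. Solving, k_gold = (0.24/0.125)^(1/0.76) ≈ 2.3592.
y_gold = 2.3592^0.24 ≈ 1.2288, c_gold = y_gold − 0.125·k_gold ≈ 0.9339.
Gain: Δc = 0.9339 − 0.8203 ≈ 0.1135.

Δc ≈ 0.114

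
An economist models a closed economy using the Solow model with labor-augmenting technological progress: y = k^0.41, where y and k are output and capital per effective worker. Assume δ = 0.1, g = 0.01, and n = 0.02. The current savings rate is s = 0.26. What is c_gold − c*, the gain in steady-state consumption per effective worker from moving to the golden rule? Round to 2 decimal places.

Δc ≈ 0.11

The effective depreciation rate is n + g + δ = 0.02 + 0.01 + 0.1 = 0.13.
Current steady state (s = 0.26): k* = (0.26/0.13)^(1/0.59) ≈ 3.2376, y* = 3.2376^0.41 ≈ 1.6188, c* = (1−0.26)·1.6188 ≈ 1.1979.
Golden rule sets MPK = n+g+δ: 0.41·k^(0.41−1) = 0.13, so k_gold = (0.41/0.13)^(1/0.59) ≈ 7.0064.
y_gold = 7.0064^0.41 ≈ 2.2215, c_gold = y_gold − 0.13·k_gold ≈ 1.3107.
Gain: Δc = 1.3107 − 1.1979 ≈ 0.1128.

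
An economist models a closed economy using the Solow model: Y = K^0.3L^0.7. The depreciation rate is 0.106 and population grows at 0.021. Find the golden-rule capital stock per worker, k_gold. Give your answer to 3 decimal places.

Break-even investment rate: n + δ = 0.021 + 0.106 = 0.127.
Setting f'(k) = n+δ gives 0.3·k^(0.3−1) = 0.127, hence k_gold = (0.3/0.127)^(1/0.7) ≈ 3.4144.

k_gold ≈ 3.414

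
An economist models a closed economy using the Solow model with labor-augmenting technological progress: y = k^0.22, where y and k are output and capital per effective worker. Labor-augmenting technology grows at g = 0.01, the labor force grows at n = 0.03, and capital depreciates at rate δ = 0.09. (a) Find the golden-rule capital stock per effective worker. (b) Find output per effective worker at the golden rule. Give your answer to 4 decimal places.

n + g + δ = 0.03 + 0.01 + 0.09 = 0.13.
Setting f'(k) = n+g+δ gives 0.22·k^(0.22−1) = 0.13, hence k_gold = (0.22/0.13)^(1/0.78) ≈ 1.9630.
y_gold = 1.9630^0.22 ≈ 1.1600.

(a) k_gold ≈ 1.9630; (b) y_gold ≈ 1.1600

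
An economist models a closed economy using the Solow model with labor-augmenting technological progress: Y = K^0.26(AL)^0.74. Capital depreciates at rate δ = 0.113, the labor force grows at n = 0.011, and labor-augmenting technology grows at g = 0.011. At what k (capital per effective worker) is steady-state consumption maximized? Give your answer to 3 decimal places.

The effective depreciation rate is n + g + δ = 0.011 + 0.011 + 0.113 = 0.135.
Golden rule sets MPK = n+g+δ: 0.26·k^(0.26−1) = 0.135, so k_gold = (0.26/0.135)^(1/0.74) ≈ 2.4246.

k_gold ≈ 2.425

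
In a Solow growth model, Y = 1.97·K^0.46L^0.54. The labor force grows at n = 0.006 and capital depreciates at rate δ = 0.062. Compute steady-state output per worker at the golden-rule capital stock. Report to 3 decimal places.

y_gold ≈ 17.888

The effective depreciation rate is n + δ = 0.006 + 0.062 = 0.068.
Golden rule sets MPK = n+δ: 0.46·1.97·k^(0.46−1) = 0.068, so k_gold = (0.46·1.97/0.068)^(1/0.54) ≈ 121.0057.
Output: y_gold = 1.97·k_gold^0.46 = 1.97·121.0057^0.46 ≈ 17.8878.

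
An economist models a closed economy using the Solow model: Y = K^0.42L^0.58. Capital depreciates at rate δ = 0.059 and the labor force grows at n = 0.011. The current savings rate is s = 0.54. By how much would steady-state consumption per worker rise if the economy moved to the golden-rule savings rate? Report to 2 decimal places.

The effective depreciation rate is n + δ = 0.011 + 0.059 = 0.07.
Current steady state (s = 0.54): k* = (0.54/0.07)^(1/0.58) ≈ 33.8704, y* = 33.8704^0.42 ≈ 4.3906, c* = (1−0.54)·4.3906 ≈ 2.0197.
Golden rule sets MPK = n+δ: 0.42·k^(0.42−1) = 0.07, so k_gold = (0.42/0.07)^(1/0.58) ≈ 21.9604.
y_gold = 21.9604^0.42 ≈ 3.6601, c_gold = y_gold − 0.07·k_gold ≈ 2.1228.
Gain: Δc = 2.1228 − 2.0197 ≈ 0.1032.

Δc ≈ 0.10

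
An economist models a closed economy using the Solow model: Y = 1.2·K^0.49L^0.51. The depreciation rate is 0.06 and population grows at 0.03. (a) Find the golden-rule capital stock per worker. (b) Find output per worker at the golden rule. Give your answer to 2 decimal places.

(a) k_gold ≈ 39.66; (b) y_gold ≈ 7.28

Break-even investment rate: n + δ = 0.03 + 0.06 = 0.09.
Maximizing c = f(k) − (n+δ)·k gives f'(k) = n+δ, i.e. 0.49·1.2·k^(0.49−1) = 0.09, so k_gold = (0.49·1.2/0.09)^(1/0.51) ≈ 39.6555.
y_gold = 1.2·39.6555^0.49 ≈ 7.2837.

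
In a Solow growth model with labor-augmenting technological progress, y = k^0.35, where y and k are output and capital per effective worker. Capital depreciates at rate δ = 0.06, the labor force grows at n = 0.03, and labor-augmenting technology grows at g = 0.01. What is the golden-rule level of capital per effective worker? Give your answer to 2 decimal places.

n + g + δ = 0.03 + 0.01 + 0.06 = 0.1.
At the golden rule the marginal product of capital equals n+g+δ: 0.35·k^(0.35−1) = 0.1. Solving, k_gold = (0.35/0.1)^(1/0.65) ≈ 6.8711.

k_gold ≈ 6.87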